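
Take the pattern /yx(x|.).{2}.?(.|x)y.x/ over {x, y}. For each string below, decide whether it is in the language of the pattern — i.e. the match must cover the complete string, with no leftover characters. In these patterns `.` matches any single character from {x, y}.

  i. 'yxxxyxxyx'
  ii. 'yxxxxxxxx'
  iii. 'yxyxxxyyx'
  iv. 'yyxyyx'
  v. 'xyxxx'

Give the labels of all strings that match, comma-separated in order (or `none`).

i → no match
ii → no match
iii → match
iv → no match — must start with 'yx'
v → no match — must start with 'yx'

iii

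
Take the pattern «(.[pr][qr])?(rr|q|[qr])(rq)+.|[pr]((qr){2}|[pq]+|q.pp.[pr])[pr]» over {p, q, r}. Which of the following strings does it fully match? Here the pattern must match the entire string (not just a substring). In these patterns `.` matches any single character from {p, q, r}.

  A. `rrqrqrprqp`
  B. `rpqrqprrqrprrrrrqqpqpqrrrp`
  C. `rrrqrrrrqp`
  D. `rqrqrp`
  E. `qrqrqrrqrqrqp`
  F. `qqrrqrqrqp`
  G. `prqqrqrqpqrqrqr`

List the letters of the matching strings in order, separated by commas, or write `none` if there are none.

A → no match
B → no match
C → no match
D → match
E → no match
F → no match
G → no match

D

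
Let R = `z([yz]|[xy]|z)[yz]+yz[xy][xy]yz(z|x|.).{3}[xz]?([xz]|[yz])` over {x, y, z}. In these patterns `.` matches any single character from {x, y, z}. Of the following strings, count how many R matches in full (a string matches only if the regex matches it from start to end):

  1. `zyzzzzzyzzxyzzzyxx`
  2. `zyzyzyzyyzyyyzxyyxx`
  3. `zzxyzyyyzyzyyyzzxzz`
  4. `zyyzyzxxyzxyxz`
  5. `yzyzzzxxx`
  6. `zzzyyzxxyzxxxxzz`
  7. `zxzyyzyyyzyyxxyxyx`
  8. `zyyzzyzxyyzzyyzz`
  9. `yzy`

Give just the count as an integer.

1 → no match
2 → match
3 → no match
4 → no match
5 → no match — must start with `z`
6 → match
7 → no match
8 → match
9 → no match — must start with `z`
Total matched: 3

3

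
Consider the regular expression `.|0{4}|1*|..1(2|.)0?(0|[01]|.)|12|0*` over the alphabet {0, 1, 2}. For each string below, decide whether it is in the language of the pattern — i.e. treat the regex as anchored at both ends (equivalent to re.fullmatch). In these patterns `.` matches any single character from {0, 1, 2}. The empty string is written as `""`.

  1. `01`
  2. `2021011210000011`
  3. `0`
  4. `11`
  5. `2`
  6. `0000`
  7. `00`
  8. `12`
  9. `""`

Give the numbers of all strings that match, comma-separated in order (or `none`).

3, 4, 5, 6, 7, 8, 9

1 → no match
2 → no match
3 → match
4 → match
5 → match
6 → match
7 → match
8 → match
9 → match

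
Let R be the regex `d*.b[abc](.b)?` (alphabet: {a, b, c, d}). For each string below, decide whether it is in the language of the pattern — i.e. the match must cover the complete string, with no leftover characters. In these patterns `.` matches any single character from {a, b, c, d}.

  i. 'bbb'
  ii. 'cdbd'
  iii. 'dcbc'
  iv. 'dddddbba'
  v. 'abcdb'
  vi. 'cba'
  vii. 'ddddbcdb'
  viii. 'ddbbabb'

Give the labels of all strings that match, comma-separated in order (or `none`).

i → match
ii → no match
iii → match
iv → match
v → match
vi → match
vii → match
viii → match

i, iii, iv, v, vi, vii, viii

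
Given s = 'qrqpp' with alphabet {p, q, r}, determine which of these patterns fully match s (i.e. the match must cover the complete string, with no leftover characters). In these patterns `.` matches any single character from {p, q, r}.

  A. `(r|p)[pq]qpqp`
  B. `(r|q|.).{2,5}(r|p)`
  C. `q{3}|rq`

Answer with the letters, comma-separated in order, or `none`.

A → no match — must end with 'qpqp'
B → match
C → no match

B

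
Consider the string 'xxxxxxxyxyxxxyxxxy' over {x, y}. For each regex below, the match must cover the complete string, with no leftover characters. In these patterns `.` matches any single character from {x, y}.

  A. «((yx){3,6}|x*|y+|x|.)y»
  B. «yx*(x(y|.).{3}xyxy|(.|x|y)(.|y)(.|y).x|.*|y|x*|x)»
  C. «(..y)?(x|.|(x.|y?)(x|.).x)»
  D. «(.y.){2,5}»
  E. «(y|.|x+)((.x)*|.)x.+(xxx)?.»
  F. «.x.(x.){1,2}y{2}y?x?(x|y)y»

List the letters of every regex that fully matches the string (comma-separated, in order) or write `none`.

A → no match
B → no match — must start with 'y'
C → no match
D → no match
E → match
F → no match

E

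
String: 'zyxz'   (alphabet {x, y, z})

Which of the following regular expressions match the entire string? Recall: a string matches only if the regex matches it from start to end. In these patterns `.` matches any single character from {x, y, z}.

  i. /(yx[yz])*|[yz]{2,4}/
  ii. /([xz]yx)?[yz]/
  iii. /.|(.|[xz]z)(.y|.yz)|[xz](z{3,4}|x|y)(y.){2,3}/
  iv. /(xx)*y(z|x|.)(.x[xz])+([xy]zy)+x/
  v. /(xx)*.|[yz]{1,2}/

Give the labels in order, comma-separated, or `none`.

i → no match
ii → match
iii → no match
iv → no match — must end with 'zyx'
v → no match

ii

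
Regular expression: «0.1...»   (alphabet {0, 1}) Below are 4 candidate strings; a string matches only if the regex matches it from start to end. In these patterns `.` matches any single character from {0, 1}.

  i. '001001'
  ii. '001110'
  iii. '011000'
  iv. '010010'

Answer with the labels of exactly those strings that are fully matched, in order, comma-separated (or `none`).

i → match
ii → match
iii → match
iv → no match

i, ii, iii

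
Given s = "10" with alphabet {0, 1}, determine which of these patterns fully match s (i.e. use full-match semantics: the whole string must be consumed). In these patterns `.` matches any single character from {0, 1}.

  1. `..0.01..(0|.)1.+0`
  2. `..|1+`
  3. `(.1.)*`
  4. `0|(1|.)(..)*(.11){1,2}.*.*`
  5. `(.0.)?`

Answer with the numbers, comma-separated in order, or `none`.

2

1 → no match
2 → match
3 → no match
4 → no match
5 → no match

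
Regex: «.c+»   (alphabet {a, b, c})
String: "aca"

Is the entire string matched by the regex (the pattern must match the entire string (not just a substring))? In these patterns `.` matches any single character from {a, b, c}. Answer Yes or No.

No

Every match must end with "c", but "aca" does not.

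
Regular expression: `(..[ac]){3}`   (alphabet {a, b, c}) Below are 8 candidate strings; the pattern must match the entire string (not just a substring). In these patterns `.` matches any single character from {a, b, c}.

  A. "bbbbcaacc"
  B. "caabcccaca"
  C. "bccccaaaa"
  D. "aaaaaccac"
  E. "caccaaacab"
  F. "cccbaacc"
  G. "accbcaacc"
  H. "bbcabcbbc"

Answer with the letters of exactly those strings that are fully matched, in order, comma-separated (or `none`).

A → no match
B → no match
C → match
D → match
E → no match
F → no match
G → match
H → match

C, D, G, H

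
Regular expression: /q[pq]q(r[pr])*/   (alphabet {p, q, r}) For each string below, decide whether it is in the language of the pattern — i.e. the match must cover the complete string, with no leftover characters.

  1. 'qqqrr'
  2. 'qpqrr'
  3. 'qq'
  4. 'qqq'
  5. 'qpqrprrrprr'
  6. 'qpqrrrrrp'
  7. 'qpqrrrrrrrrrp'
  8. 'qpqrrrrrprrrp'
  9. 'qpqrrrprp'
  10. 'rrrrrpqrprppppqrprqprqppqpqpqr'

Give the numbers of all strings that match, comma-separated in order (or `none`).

1 → match
2 → match
3 → no match
4 → match
5 → match
6 → match
7 → match
8 → match
9 → match
10 → no match — must start with 'q'

1, 2, 4, 5, 6, 7, 8, 9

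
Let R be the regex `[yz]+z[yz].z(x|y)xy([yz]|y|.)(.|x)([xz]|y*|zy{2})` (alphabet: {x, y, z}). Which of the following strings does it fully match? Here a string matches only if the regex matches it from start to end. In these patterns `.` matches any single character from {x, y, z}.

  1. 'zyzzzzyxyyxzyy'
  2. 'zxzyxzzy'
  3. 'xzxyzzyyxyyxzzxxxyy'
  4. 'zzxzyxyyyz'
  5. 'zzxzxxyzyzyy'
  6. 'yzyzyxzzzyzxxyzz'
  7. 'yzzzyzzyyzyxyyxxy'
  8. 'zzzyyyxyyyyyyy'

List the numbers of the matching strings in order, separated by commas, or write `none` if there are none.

1

1 → match
2 → no match
3 → no match
4 → no match
5 → no match
6 → no match
7 → no match
8 → no match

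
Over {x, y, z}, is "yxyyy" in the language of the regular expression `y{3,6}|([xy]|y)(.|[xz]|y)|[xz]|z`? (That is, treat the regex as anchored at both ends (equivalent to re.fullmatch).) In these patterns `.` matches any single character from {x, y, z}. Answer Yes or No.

No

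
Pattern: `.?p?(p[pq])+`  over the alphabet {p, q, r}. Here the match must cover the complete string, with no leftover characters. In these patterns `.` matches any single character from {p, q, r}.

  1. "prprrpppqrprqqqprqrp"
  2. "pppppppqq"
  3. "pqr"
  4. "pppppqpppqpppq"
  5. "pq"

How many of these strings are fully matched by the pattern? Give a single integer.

2

1 → no match
2 → no match
3 → no match
4 → match
5 → match
Total matched: 2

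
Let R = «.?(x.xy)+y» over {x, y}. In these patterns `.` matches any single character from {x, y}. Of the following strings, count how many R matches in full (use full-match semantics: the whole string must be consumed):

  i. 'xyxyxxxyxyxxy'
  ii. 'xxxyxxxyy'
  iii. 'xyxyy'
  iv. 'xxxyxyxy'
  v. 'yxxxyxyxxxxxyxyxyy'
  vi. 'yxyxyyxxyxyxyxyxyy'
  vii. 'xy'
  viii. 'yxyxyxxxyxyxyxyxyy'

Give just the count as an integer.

3

i → no match — must end with 'xyy'
ii → match
iii → match
iv → no match — must end with 'xyy'
v → no match
vi → no match
vii → no match — must end with 'xyy'
viii → match
Total matched: 3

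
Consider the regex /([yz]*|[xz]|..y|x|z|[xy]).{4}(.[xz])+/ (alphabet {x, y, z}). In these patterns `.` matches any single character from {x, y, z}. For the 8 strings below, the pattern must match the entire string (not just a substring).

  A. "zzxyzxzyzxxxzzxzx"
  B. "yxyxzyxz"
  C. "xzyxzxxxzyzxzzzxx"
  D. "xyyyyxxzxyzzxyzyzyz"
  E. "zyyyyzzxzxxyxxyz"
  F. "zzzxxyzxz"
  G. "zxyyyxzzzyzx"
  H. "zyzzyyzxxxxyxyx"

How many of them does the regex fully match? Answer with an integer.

A → match
B. "yxyxzyxz" → no match
C → match
D → match
E → no match
F. "zzzxxyzxz" → match
G. "zxyyyxzzzyzx" → no match
H → match
Total matched: 5

5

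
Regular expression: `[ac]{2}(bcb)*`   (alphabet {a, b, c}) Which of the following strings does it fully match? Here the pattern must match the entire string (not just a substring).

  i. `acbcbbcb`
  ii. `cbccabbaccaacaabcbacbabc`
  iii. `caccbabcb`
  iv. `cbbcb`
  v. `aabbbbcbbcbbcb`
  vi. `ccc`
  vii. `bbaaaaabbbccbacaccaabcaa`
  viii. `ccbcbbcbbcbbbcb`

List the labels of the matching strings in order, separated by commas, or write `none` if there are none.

i

i → match
ii → no match
iii → no match
iv → no match
v → no match
vi → no match
vii → no match
viii → no match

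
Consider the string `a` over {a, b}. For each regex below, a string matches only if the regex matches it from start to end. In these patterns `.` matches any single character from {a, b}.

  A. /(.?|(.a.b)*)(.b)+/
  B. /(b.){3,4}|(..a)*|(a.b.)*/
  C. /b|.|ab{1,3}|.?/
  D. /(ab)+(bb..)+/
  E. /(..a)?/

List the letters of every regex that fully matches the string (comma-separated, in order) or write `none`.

C

A → no match — must end with `b`
B → no match
C → match
D → no match — must start with `ab`
E → no match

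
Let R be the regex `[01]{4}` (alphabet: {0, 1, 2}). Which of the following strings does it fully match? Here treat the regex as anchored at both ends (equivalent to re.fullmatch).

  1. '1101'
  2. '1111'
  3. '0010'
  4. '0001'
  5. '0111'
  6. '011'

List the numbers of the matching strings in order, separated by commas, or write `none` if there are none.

1 → match
2 → match
3 → match
4 → match
5 → match
6 → no match

1, 2, 3, 4, 5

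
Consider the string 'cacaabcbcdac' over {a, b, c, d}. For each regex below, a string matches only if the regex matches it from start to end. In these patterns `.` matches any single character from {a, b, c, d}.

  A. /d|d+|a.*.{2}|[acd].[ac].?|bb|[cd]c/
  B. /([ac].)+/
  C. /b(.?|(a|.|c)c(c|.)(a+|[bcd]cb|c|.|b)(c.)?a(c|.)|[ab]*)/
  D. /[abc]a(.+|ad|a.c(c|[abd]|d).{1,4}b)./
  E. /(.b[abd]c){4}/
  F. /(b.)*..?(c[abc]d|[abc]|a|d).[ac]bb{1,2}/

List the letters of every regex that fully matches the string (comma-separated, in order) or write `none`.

A → no match
B → match
C → no match — must start with 'b'
D → match
E → no match
F → no match — must end with 'b'

B, D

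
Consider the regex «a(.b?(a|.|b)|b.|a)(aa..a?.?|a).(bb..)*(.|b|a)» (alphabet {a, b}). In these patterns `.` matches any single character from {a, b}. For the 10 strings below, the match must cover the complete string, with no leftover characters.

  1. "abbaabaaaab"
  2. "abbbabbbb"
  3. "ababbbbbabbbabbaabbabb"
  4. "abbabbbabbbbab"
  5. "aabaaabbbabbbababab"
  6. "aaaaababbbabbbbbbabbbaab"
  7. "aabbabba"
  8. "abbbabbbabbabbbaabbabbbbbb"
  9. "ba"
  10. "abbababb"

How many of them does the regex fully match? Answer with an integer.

3

1 → match
2 → no match
3 → no match
4 → match
5 → no match
6 → match
7 → no match
8 → no match
9 → no match — must start with "a"
10 → no match
Total matched: 3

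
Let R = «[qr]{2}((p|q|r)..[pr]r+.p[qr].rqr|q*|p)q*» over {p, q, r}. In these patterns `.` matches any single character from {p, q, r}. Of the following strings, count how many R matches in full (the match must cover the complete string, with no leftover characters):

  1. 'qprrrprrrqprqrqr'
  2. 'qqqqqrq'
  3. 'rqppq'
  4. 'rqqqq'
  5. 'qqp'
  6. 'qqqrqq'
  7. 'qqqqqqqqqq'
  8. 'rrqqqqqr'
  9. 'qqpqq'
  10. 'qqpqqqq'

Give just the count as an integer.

5

1 → no match
2 → no match
3 → no match
4 → match
5 → match
6 → no match
7 → match
8 → no match
9 → match
10 → match
Total matched: 5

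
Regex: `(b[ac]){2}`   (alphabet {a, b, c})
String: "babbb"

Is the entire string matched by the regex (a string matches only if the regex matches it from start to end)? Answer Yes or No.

No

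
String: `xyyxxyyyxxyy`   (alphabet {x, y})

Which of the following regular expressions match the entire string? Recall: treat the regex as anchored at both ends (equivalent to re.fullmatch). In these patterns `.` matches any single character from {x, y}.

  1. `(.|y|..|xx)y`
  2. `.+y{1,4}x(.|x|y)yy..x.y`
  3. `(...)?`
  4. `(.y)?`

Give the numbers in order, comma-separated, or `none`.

2

1 → no match
2 → match
3 → no match
4 → no match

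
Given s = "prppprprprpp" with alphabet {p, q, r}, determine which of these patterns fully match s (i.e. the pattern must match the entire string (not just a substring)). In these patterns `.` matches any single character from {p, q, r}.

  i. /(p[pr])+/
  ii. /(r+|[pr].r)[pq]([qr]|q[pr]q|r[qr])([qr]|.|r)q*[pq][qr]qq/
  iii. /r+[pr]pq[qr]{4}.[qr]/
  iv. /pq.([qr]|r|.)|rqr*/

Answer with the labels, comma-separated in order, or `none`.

i

i → match
ii → no match — must end with "qq"
iii → no match — must start with "r"
iv → no match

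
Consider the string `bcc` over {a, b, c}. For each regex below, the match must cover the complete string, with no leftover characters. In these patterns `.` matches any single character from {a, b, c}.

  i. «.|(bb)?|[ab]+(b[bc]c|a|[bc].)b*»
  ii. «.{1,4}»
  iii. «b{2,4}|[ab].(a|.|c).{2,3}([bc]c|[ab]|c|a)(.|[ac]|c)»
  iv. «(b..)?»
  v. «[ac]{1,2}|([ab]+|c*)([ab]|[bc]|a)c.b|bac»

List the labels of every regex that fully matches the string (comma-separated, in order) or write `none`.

i, ii, iv

i → match
ii → match
iii → no match
iv → match
v → no match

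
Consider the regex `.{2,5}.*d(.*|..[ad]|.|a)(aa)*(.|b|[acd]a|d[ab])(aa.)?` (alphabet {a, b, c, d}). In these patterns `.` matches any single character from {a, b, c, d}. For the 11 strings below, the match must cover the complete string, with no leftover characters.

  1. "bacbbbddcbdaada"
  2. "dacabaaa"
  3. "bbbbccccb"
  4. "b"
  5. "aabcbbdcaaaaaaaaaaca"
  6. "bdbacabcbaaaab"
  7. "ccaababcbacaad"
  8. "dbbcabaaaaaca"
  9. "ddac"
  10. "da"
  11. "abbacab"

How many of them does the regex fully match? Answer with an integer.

1 → match
2 → no match
3 → no match
4 → no match
5 → match
6 → no match
7 → no match
8 → no match
9 → no match
10 → no match
11 → no match
Total matched: 2

2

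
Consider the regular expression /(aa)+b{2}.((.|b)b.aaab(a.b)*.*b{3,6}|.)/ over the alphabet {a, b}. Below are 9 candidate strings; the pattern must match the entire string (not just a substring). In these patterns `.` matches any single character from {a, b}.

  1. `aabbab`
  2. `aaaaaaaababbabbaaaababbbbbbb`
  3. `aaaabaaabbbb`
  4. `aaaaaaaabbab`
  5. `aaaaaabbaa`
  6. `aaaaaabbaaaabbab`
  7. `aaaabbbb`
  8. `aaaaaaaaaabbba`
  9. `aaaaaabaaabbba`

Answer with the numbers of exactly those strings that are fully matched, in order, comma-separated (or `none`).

1 → match
2 → no match
3 → no match
4 → match
5 → match
6 → no match
7 → match
8 → match
9 → no match

1, 4, 5, 7, 8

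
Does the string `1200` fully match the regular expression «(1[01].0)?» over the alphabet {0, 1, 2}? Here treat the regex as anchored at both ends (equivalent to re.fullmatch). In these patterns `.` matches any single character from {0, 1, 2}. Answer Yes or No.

No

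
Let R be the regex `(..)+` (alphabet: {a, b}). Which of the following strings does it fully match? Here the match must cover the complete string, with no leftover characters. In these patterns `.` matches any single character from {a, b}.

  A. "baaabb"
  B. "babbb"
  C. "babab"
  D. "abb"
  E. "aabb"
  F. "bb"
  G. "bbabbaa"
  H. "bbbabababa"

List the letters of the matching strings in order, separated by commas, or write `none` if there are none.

A → match
B → no match
C → no match
D → no match
E → match
F → match
G → no match
H → match

A, E, F, H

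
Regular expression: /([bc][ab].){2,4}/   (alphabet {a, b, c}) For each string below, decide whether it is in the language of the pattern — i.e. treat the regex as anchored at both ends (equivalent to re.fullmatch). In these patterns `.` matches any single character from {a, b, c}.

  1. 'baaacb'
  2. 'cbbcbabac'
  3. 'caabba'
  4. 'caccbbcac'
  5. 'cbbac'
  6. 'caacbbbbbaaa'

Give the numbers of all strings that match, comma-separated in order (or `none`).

2, 3, 4

1 → no match
2 → match
3 → match
4 → match
5 → no match
6 → no match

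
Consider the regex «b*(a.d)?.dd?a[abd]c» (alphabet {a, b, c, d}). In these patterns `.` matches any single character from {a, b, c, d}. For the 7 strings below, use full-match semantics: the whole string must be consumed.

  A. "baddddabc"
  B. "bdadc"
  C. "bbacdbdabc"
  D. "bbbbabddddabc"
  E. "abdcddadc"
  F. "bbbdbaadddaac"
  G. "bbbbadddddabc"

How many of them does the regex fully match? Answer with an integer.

6

A. "baddddabc" → match
B. "bdadc" → match
C. "bbacdbdabc" → match
D → match
E. "abdcddadc" → match
F → no match
G → match
Total matched: 6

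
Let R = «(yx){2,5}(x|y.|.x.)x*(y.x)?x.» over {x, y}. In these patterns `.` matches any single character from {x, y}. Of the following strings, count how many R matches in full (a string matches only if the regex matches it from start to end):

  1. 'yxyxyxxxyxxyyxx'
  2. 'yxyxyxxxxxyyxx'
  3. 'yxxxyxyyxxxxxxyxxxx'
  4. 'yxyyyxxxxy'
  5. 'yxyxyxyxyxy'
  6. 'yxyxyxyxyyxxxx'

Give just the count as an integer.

2

1 → no match
2 → no match
3 → no match
4. 'yxyyyxxxxy' → no match
5. 'yxyxyxyxyxy' → match
6 → match
Total matched: 2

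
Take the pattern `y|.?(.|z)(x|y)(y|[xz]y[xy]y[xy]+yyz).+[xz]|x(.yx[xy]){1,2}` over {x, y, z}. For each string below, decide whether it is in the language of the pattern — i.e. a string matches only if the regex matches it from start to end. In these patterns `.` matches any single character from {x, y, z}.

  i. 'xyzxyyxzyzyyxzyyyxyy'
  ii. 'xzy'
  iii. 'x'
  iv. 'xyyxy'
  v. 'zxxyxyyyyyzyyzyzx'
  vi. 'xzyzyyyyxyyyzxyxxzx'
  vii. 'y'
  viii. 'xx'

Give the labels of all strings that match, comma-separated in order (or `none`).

i → no match
ii → no match
iii → no match
iv → match
v → match
vi → match
vii → match
viii → no match

iv, v, vi, vii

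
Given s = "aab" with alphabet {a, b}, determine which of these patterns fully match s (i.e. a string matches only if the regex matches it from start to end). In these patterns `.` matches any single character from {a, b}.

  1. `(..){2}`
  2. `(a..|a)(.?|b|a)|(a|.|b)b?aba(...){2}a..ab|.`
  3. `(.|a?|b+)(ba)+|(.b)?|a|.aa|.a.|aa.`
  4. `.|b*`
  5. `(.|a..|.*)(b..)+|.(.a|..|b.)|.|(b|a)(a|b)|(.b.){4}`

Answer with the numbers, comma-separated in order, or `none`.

2, 3, 5

1 → no match
2 → match
3 → match
4 → no match
5 → match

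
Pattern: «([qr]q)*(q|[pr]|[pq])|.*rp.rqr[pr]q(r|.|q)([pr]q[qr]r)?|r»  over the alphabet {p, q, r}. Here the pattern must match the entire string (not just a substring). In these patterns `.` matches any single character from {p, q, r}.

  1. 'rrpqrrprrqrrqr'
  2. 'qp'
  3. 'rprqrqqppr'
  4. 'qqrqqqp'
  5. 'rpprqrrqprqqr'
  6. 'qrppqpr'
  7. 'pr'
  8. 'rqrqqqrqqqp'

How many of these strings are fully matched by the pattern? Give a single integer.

1 → match
2 → no match
3 → no match
4 → match
5 → match
6 → no match
7 → no match
8 → match
Total matched: 4

4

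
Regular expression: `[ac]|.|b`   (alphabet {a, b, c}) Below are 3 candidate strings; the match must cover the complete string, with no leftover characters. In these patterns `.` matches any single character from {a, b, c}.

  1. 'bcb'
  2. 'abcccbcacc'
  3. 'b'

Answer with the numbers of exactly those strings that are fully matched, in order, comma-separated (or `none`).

3

1 → no match
2 → no match
3 → match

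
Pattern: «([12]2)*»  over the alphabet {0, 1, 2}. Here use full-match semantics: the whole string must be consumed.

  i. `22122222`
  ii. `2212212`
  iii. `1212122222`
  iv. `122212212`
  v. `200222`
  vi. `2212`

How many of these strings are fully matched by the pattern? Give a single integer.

3

i → match
ii → no match
iii → match
iv → no match
v → no match
vi → match
Total matched: 3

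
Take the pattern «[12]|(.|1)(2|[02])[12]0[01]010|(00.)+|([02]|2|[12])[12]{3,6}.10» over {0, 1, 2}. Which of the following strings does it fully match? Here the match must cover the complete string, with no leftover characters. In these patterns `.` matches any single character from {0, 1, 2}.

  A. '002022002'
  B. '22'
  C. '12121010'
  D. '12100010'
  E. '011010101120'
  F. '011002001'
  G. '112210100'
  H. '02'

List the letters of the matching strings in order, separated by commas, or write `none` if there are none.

A → no match
B → no match
C → match
D → match
E → no match
F → no match
G → no match
H → no match

C, D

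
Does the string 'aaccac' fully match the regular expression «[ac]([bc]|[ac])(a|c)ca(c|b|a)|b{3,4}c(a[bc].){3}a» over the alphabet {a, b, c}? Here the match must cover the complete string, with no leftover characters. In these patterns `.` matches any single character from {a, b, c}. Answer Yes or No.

Yes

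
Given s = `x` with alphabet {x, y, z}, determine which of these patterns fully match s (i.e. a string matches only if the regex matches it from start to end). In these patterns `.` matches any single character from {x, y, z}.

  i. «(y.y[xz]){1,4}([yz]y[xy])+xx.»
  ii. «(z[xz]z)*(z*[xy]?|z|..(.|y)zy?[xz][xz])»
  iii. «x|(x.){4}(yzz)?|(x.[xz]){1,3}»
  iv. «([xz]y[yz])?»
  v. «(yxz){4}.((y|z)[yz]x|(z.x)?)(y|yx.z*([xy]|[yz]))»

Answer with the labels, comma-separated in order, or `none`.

ii, iii

i → no match — must start with `y`
ii → match
iii → match
iv → no match
v → no match — must start with `yxz`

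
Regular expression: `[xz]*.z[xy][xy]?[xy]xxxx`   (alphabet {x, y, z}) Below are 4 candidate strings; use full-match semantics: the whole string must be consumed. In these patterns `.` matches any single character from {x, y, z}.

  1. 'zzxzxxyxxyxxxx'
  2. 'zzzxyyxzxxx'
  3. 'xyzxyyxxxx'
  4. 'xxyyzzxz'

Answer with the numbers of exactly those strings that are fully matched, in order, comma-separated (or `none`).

3

1 → no match
2 → no match — must end with 'xxxx'
3 → match
4 → no match — must end with 'xxxx'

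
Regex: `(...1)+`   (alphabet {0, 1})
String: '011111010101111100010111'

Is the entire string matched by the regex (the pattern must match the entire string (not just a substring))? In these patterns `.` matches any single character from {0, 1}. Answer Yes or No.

Yes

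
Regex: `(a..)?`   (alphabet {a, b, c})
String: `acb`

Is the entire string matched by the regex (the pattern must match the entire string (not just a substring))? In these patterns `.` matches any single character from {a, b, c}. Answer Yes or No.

Yes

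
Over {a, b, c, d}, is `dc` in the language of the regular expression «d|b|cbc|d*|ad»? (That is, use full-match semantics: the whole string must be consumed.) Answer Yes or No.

No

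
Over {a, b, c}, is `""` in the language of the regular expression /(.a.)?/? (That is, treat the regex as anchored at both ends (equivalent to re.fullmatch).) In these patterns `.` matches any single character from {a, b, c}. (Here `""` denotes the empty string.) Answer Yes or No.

Yes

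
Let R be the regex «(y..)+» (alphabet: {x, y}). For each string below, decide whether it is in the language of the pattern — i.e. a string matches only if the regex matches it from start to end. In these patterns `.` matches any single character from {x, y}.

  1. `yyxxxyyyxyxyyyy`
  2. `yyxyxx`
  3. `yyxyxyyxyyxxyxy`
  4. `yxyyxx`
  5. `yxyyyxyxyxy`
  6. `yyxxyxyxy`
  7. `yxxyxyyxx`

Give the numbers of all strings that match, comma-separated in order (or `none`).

1 → no match
2 → match
3 → match
4 → match
5 → no match
6 → no match
7 → match

2, 3, 4, 7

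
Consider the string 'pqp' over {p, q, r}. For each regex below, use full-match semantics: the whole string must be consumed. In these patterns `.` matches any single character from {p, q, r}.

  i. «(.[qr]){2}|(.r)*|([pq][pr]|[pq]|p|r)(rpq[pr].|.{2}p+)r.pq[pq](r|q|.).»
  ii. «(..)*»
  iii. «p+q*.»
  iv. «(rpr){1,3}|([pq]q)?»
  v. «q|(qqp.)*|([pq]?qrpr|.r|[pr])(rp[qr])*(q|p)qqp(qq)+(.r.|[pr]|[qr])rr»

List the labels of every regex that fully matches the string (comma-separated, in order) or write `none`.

i → no match
ii → no match
iii → match
iv → no match
v → no match

iii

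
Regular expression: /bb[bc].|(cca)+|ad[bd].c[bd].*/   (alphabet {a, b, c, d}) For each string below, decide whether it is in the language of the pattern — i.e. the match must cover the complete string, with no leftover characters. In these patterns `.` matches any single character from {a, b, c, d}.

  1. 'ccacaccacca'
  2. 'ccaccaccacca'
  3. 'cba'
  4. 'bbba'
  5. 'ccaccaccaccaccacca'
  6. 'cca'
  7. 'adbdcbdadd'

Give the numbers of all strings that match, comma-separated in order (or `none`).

1 → no match
2 → match
3 → no match
4 → match
5 → match
6 → match
7 → match

2, 4, 5, 6, 7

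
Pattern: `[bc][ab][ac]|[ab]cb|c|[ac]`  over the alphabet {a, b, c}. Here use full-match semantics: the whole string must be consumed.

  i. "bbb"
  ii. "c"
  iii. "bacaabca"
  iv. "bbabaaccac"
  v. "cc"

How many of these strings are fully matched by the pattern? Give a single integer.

i. "bbb" → no match
ii. "c" → match
iii. "bacaabca" → no match
iv. "bbabaaccac" → no match
v. "cc" → no match
Total matched: 1

1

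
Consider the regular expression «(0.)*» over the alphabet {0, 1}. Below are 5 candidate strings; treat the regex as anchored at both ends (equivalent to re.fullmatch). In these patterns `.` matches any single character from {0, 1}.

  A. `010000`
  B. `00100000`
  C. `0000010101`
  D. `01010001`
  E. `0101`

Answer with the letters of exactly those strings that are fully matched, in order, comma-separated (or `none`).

A, C, D, E

A. `010000` → match
B. `00100000` → no match
C. `0000010101` → match
D. `01010001` → match
E. `0101` → match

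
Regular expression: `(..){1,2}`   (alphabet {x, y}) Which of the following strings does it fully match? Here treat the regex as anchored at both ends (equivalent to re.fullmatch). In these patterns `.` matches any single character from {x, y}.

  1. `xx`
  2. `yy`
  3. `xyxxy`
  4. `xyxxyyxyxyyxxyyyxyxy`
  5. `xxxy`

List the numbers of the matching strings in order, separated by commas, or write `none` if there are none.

1 → match
2 → match
3 → no match
4 → no match
5 → match

1, 2, 5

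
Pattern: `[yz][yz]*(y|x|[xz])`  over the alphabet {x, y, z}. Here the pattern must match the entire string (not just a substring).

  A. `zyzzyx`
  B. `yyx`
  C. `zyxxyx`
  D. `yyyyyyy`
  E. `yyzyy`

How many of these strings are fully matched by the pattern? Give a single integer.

A → match
B → match
C → no match
D → match
E → match
Total matched: 4

4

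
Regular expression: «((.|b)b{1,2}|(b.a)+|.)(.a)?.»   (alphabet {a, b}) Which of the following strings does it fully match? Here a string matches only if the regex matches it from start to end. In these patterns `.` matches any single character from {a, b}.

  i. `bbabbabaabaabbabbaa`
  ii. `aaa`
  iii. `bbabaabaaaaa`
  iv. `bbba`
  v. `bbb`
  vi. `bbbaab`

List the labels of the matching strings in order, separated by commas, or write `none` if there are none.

i, iii, iv, v, vi

i → match
ii. `aaa` → no match
iii. `bbabaabaaaaa` → match
iv. `bbba` → match
v. `bbb` → match
vi. `bbbaab` → match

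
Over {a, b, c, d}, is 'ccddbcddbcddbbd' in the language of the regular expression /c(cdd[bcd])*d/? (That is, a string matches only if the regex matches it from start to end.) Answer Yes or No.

No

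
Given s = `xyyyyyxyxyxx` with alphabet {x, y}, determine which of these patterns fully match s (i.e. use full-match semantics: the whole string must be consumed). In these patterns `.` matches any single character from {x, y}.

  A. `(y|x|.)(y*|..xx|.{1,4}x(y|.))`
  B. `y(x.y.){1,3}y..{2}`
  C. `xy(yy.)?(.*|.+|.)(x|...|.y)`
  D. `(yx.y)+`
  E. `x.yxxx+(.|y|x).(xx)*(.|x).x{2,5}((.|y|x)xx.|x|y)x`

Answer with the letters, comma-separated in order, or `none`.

C

A → no match
B → no match — must start with `yx`
C → match
D → no match — must start with `yx`
E → no match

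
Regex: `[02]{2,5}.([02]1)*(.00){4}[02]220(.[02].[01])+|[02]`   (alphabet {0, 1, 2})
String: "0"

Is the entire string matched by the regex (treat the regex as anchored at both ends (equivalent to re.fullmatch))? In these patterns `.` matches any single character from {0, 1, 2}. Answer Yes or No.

Yes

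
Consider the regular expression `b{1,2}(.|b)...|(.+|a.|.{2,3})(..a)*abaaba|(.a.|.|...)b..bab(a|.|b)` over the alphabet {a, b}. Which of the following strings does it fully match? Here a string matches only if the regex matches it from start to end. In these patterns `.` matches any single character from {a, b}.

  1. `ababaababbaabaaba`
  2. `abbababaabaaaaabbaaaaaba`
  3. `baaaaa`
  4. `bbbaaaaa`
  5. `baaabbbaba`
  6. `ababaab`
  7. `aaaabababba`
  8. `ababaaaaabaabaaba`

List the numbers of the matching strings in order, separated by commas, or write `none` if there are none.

1 → match
2 → no match
3 → no match
4 → no match
5 → no match
6 → no match
7 → no match
8 → match

1, 8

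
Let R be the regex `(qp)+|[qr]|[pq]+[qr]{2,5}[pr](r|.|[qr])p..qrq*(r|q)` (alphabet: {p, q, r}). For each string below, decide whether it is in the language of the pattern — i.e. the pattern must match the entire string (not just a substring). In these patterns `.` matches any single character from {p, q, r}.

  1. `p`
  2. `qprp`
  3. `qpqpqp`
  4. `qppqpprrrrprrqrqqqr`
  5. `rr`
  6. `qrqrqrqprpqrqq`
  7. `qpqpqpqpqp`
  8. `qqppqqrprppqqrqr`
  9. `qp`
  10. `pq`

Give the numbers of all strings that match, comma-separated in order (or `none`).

3, 4, 6, 7, 8, 9

1 → no match
2 → no match
3 → match
4 → match
5 → no match
6 → match
7 → match
8 → match
9 → match
10 → no match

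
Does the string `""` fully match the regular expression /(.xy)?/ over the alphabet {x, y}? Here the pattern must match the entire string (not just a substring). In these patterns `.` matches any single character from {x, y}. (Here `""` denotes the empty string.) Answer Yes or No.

Yes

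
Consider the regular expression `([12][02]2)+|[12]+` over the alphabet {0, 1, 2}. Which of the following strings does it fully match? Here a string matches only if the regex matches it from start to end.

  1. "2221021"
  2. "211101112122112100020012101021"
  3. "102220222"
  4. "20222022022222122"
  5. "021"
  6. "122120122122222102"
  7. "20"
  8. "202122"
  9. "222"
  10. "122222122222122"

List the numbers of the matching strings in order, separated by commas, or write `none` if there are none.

8, 9, 10

1 → no match
2 → no match
3 → no match
4 → no match
5 → no match
6 → no match
7 → no match
8 → match
9 → match
10 → match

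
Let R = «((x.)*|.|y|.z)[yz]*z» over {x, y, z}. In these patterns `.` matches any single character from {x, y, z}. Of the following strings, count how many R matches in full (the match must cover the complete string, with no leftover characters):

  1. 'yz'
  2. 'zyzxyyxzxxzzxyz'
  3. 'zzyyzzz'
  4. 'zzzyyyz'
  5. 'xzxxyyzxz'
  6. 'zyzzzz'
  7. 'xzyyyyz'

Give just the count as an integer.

5

1. 'yz' → match
2 → no match
3. 'zzyyzzz' → match
4. 'zzzyyyz' → match
5. 'xzxxyyzxz' → no match
6. 'zyzzzz' → match
7. 'xzyyyyz' → match
Total matched: 5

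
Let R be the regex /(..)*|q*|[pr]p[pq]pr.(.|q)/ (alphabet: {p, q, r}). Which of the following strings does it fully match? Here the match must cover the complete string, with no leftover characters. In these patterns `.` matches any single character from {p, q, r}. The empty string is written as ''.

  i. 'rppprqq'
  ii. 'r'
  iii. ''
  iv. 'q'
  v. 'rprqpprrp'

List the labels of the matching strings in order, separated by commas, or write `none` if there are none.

i, iii, iv

i → match
ii → no match
iii → match
iv → match
v → no match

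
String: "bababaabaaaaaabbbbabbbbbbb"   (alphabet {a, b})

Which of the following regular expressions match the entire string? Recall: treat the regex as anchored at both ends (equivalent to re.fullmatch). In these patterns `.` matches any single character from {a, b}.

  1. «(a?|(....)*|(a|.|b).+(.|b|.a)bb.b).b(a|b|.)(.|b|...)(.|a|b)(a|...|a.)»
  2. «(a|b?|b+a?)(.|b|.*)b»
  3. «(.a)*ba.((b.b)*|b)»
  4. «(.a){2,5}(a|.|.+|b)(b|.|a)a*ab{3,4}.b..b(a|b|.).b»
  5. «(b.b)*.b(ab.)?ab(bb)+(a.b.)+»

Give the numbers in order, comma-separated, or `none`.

1, 2, 4

1 → match
2 → match
3 → no match
4 → match
5 → no match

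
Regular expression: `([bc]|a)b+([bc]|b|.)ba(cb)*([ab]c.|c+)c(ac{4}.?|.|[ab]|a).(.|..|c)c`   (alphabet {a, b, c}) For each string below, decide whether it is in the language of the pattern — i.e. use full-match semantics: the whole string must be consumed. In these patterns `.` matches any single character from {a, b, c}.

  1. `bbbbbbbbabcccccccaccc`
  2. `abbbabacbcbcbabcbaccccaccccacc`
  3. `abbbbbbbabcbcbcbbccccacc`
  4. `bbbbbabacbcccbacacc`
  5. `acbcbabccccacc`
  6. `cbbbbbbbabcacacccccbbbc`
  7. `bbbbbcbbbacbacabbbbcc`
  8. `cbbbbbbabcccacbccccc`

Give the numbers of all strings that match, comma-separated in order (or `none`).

6

1 → no match
2 → no match
3 → no match
4 → no match
5 → no match
6 → match
7 → no match
8 → no match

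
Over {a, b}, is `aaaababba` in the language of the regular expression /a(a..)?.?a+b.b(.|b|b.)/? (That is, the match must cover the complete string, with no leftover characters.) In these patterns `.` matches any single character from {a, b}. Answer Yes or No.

Yes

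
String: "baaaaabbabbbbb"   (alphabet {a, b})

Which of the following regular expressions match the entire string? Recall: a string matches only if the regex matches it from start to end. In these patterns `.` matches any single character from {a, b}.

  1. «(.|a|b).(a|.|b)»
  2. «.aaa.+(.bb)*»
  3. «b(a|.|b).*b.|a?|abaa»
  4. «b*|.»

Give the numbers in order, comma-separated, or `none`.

1 → no match
2 → match
3 → match
4 → no match

2, 3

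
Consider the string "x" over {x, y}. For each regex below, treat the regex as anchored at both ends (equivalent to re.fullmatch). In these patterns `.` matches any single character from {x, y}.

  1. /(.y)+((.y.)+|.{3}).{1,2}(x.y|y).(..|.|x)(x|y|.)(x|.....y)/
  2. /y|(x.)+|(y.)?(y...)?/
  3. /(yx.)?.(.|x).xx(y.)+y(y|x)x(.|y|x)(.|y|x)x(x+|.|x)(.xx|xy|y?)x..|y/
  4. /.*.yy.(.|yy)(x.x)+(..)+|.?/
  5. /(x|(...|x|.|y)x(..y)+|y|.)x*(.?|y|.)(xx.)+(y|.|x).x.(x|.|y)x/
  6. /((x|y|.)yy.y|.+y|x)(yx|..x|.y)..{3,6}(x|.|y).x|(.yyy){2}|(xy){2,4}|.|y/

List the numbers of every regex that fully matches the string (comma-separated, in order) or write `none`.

1 → no match
2 → no match
3 → no match
4 → match
5 → no match
6 → match

4, 6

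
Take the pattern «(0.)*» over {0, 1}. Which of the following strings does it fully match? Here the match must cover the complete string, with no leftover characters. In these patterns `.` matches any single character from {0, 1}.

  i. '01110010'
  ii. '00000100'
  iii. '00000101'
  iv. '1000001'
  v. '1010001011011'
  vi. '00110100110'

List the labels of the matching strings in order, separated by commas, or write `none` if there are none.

ii, iii

i → no match
ii → match
iii → match
iv → no match
v → no match
vi → no match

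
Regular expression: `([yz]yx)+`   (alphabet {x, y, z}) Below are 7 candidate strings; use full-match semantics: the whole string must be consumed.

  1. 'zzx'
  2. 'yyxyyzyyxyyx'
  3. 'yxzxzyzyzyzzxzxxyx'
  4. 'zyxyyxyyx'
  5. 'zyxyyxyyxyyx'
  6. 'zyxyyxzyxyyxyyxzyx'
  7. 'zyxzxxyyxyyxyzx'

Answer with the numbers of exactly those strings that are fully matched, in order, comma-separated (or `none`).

1 → no match — must end with 'yx'
2 → no match
3 → no match
4 → match
5 → match
6 → match
7 → no match — must end with 'yx'

4, 5, 6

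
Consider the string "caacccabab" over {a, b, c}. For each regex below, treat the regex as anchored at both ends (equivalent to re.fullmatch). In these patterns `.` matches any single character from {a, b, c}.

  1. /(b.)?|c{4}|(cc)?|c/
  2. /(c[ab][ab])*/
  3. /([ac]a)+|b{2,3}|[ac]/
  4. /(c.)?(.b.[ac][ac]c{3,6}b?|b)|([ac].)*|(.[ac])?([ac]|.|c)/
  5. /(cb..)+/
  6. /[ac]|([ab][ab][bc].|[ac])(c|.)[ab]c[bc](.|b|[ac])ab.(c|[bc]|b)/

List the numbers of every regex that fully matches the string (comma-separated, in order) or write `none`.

4, 6

1 → no match
2 → no match
3 → no match
4 → match
5 → no match — must start with "cb"
6 → match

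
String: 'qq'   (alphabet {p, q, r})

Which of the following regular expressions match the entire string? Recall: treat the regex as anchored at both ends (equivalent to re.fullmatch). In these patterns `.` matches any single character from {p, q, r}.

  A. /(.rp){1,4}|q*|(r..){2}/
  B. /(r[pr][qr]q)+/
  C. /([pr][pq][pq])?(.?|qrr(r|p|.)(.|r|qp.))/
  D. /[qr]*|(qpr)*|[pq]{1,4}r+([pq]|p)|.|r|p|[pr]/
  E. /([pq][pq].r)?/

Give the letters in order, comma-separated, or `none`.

A → match
B → no match — must start with 'r'
C → no match
D → match
E → no match

A, D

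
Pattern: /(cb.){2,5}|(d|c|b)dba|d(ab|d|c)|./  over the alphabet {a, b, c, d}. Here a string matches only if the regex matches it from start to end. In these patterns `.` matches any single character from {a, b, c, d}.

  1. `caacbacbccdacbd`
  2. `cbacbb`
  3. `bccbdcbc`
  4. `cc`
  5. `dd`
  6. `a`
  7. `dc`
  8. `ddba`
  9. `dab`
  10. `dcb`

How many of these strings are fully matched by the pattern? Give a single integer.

1 → no match
2. `cbacbb` → match
3. `bccbdcbc` → no match
4. `cc` → no match
5. `dd` → match
6. `a` → match
7. `dc` → match
8. `ddba` → match
9. `dab` → match
10. `dcb` → no match
Total matched: 6

6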